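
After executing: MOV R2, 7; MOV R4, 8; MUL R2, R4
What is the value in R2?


Register state trace:
  MOV R2, 7  → R2 = 7
  MOV R4, 8  → R4 = 8
  MUL R2, R4  → R2 = 7 * 8 = 56
Final: R2 = 56

56


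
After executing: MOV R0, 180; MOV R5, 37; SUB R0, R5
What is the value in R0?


Register state trace:
  MOV R0, 180  → R0 = 180
  MOV R5, 37  → R5 = 37
  SUB R0, R5  → R0 = 180 - 37 = 143
Final: R0 = 143

143


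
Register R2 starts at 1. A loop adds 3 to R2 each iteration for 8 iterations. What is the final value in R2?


Starting value: R2 = 1
  Iter 1: R2 = 1 + 3 = 4
  Iter 2: R2 = 4 + 3 = 7
  Iter 3: R2 = 7 + 3 = 10
  Iter 4: R2 = 10 + 3 = 13
  Iter 5: R2 = 13 + 3 = 16
  Iter 6: R2 = 16 + 3 = 19
  Iter 7: R2 = 19 + 3 = 22
  Iter 8: R2 = 22 + 3 = 25
Final: R2 = 25

25


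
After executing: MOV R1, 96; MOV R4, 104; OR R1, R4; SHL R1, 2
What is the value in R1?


Register state trace:
  MOV R1, 96  → R1 = 96 (0b01100000)
  MOV R4, 104  → R4 = 104 (0b01101000)
  OR R1, R4  → R1 = 96 OR 104 = 104 (0b01101000)
  SHL R1, 2  → R1 = 104 << 2 = 416
Final: R1 = 416

416


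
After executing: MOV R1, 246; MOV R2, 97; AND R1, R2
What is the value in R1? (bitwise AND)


Register state trace:
  MOV R1, 246  → R1 = 246 (0b11110110)
  MOV R2, 97  → R2 = 97 (0b01100001)
  AND R1, R2  → R1 = 246 AND 97 = 96 (0b01100000)
Final: R1 = 96

96


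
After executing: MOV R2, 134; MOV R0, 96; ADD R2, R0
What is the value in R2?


Register state trace:
  MOV R2, 134  → R2 = 134
  MOV R0, 96  → R0 = 96
  ADD R2, R0  → R2 = 134 + 96 = 230
Final: R2 = 230

230


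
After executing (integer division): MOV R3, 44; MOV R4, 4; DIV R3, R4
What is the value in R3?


Register state trace:
  MOV R3, 44  → R3 = 44
  MOV R4, 4  → R4 = 4
  DIV R3, R4  → R3 = 44 // 4 = 11
Final: R3 = 11

11


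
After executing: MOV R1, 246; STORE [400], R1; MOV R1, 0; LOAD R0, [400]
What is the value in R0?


Register and memory trace:
  MOV R1, 246  → R1 = 246
  STORE [400], R1  → mem[400] = 246
  MOV R1, 0  → R1 = 0
  LOAD R0, [400]  → R0 = mem[400] = 246
Final: R0 = 246

246


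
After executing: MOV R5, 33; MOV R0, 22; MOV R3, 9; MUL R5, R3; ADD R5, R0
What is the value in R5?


Register state trace:
  MOV R5, 33  → R5 = 33
  MOV R0, 22  → R0 = 22
  MOV R3, 9  → R3 = 9
  MUL R5, R3  → R5 = 33 * 9 = 297
  ADD R5, R0  → R5 = 297 + 22 = 319
Final: R5 = 319

319


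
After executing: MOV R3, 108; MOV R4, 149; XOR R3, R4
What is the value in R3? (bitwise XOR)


Register state trace:
  MOV R3, 108  → R3 = 108 (0b01101100)
  MOV R4, 149  → R4 = 149 (0b10010101)
  XOR R3, R4  → R3 = 108 XOR 149 = 249 (0b11111001)
Final: R3 = 249

249


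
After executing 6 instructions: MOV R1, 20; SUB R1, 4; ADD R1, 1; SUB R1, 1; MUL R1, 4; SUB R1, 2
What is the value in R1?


Register state trace:
  MOV R1, 20  → R1 = 20
  SUB R1, 4  → R1 = 20 - 4 = 16
  ADD R1, 1  → R1 = 16 + 1 = 17
  SUB R1, 1  → R1 = 17 - 1 = 16
  MUL R1, 4  → R1 = 16 * 4 = 64
  SUB R1, 2  → R1 = 64 - 2 = 62
Final: R1 = 62

62


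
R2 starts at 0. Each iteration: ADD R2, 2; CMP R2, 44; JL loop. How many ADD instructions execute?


Loop trace (R2 starts at 0, target 44, step 2):
  ADD #1: R2 = 0 + 2 = 2  → 2 < 44, loop
  ADD #2: R2 = 2 + 2 = 4  → 4 < 44, loop
  ADD #3: R2 = 4 + 2 = 6  → 6 < 44, loop
  ADD #4: R2 = 6 + 2 = 8  → 8 < 44, loop
  ADD #5: R2 = 8 + 2 = 10  → 10 < 44, loop
  ADD #6: R2 = 10 + 2 = 12  → 12 < 44, loop
  ADD #7: R2 = 12 + 2 = 14  → 14 < 44, loop
  ADD #8: R2 = 14 + 2 = 16  → 16 < 44, loop
  ADD #9: R2 = 16 + 2 = 18  → 18 < 44, loop
  ADD #10: R2 = 18 + 2 = 20  → 20 < 44, loop
  ADD #11: R2 = 20 + 2 = 22  → 22 < 44, loop
  ADD #12: R2 = 22 + 2 = 24  → 24 < 44, loop
  ADD #13: R2 = 24 + 2 = 26  → 26 < 44, loop
  ADD #14: R2 = 26 + 2 = 28  → 28 < 44, loop
  ADD #15: R2 = 28 + 2 = 30  → 30 < 44, loop
  ADD #16: R2 = 30 + 2 = 32  → 32 < 44, loop
  ADD #17: R2 = 32 + 2 = 34  → 34 < 44, loop
  ADD #18: R2 = 34 + 2 = 36  → 36 < 44, loop
  ADD #19: R2 = 36 + 2 = 38  → 38 < 44, loop
  ADD #20: R2 = 38 + 2 = 40  → 40 < 44, loop
  ADD #21: R2 = 40 + 2 = 42  → 42 < 44, loop
  ADD #22: R2 = 42 + 2 = 44  → 44 >= 44, exit
Total ADD instructions: 22

22


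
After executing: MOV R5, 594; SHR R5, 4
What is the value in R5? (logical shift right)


Register state trace:
  MOV R5, 594  → R5 = 594
  SHR R5, 4  → R5 = 594 >> 4 = 594 // 2^4 = 37
Final: R5 = 37

37


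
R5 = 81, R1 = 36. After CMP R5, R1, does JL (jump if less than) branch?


Trace:
  R5 = 81, R1 = 36
  CMP R5, R1  → compares 81 vs 36
  JL checks: is 81 less than 36?
  81 > 36, so condition is false
Branch taken: No

No


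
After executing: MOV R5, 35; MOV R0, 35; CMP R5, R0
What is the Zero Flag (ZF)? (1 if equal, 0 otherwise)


Register state trace:
  MOV R5, 35  → R5 = 35
  MOV R0, 35  → R0 = 35
  CMP R5, R0  → computes 35 - 35 = 0
  Result is zero, so values are equal
ZF = 1

1


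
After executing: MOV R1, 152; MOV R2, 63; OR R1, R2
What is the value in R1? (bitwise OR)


Register state trace:
  MOV R1, 152  → R1 = 152 (0b10011000)
  MOV R2, 63  → R2 = 63 (0b00111111)
  OR R1, R2   → R1 = 152 OR 63 = 191 (0b10111111)
Final: R1 = 191

191


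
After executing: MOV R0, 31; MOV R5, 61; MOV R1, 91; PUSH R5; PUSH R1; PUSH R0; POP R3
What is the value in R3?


Stack trace (top is rightmost):
  MOV R0, 31  → R0 = 31
  MOV R5, 61  → R5 = 61
  MOV R1, 91  → R1 = 91
  PUSH R5  → stack: [61]
  PUSH R1  → stack: [61, 91]
  PUSH R0  → stack: [61, 91, 31]
  POP R3  → R3 = 31, stack: [61, 91]
Final: R3 = 31

31


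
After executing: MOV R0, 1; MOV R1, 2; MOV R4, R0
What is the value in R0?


Register state trace:
  MOV R0, 1  → R0 = 1
  MOV R1, 2  → R1 = 2
  MOV R4, R0  → R4 = 1
Final: R0 = 1

1


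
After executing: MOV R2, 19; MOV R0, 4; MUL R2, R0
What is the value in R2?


Register state trace:
  MOV R2, 19  → R2 = 19
  MOV R0, 4  → R0 = 4
  MUL R2, R0  → R2 = 19 * 4 = 76
Final: R2 = 76

76


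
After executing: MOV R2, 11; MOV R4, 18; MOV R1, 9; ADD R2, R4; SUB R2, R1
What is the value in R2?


Register state trace:
  MOV R2, 11  → R2 = 11
  MOV R4, 18  → R4 = 18
  MOV R1, 9  → R1 = 9
  ADD R2, R4  → R2 = 11 + 18 = 29
  SUB R2, R1  → R2 = 29 - 9 = 20
Final: R2 = 20

20


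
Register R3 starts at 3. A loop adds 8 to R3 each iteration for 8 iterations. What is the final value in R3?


Starting value: R3 = 3
  Iter 1: R3 = 3 + 8 = 11
  Iter 2: R3 = 11 + 8 = 19
  Iter 3: R3 = 19 + 8 = 27
  Iter 4: R3 = 27 + 8 = 35
  Iter 5: R3 = 35 + 8 = 43
  Iter 6: R3 = 43 + 8 = 51
  Iter 7: R3 = 51 + 8 = 59
  Iter 8: R3 = 59 + 8 = 67
Final: R3 = 67

67


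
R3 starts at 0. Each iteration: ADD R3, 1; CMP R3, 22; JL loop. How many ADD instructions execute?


Loop trace (R3 starts at 0, target 22, step 1):
  ADD #1: R3 = 0 + 1 = 1  → 1 < 22, loop
  ADD #2: R3 = 1 + 1 = 2  → 2 < 22, loop
  ADD #3: R3 = 2 + 1 = 3  → 3 < 22, loop
  ADD #4: R3 = 3 + 1 = 4  → 4 < 22, loop
  ADD #5: R3 = 4 + 1 = 5  → 5 < 22, loop
  ADD #6: R3 = 5 + 1 = 6  → 6 < 22, loop
  ADD #7: R3 = 6 + 1 = 7  → 7 < 22, loop
  ADD #8: R3 = 7 + 1 = 8  → 8 < 22, loop
  ADD #9: R3 = 8 + 1 = 9  → 9 < 22, loop
  ADD #10: R3 = 9 + 1 = 10  → 10 < 22, loop
  ADD #11: R3 = 10 + 1 = 11  → 11 < 22, loop
  ADD #12: R3 = 11 + 1 = 12  → 12 < 22, loop
  ADD #13: R3 = 12 + 1 = 13  → 13 < 22, loop
  ADD #14: R3 = 13 + 1 = 14  → 14 < 22, loop
  ADD #15: R3 = 14 + 1 = 15  → 15 < 22, loop
  ADD #16: R3 = 15 + 1 = 16  → 16 < 22, loop
  ADD #17: R3 = 16 + 1 = 17  → 17 < 22, loop
  ADD #18: R3 = 17 + 1 = 18  → 18 < 22, loop
  ADD #19: R3 = 18 + 1 = 19  → 19 < 22, loop
  ADD #20: R3 = 19 + 1 = 20  → 20 < 22, loop
  ADD #21: R3 = 20 + 1 = 21  → 21 < 22, loop
  ADD #22: R3 = 21 + 1 = 22  → 22 >= 22, exit
Total ADD instructions: 22

22


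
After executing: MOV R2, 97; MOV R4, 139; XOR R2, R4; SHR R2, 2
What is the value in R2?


Register state trace:
  MOV R2, 97  → R2 = 97 (0b01100001)
  MOV R4, 139  → R4 = 139 (0b10001011)
  XOR R2, R4  → R2 = 97 XOR 139 = 234 (0b11101010)
  SHR R2, 2  → R2 = 234 >> 2 = 58
Final: R2 = 58

58


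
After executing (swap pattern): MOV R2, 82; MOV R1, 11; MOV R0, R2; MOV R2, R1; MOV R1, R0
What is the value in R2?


Register state trace (swap pattern):
  MOV R2, 82  → R2 = 82
  MOV R1, 11  → R1 = 11
  MOV R0, R2  → R0 = 82  (save R2)
  MOV R2, R1  → R2 = 11  (R2 gets R1's value)
  MOV R1, R0  → R1 = 82  (R1 gets saved value)
Final: R2 = 11

11


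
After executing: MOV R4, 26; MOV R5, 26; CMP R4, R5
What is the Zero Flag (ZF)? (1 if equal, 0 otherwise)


Register state trace:
  MOV R4, 26  → R4 = 26
  MOV R5, 26  → R5 = 26
  CMP R4, R5  → computes 26 - 26 = 0
  Result is zero, so values are equal
ZF = 1

1


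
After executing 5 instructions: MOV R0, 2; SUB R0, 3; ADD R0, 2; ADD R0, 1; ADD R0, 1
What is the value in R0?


Register state trace:
  MOV R0, 2  → R0 = 2
  SUB R0, 3  → R0 = 2 - 3 = -1
  ADD R0, 2  → R0 = -1 + 2 = 1
  ADD R0, 1  → R0 = 1 + 1 = 2
  ADD R0, 1  → R0 = 2 + 1 = 3
Final: R0 = 3

3


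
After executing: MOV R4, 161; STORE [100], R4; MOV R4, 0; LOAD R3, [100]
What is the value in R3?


Register and memory trace:
  MOV R4, 161  → R4 = 161
  STORE [100], R4  → mem[100] = 161
  MOV R4, 0  → R4 = 0
  LOAD R3, [100]  → R3 = mem[100] = 161
Final: R3 = 161

161


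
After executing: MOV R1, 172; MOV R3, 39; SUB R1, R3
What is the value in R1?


Register state trace:
  MOV R1, 172  → R1 = 172
  MOV R3, 39  → R3 = 39
  SUB R1, R3  → R1 = 172 - 39 = 133
Final: R1 = 133

133


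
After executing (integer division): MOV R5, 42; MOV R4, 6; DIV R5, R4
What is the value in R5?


Register state trace:
  MOV R5, 42  → R5 = 42
  MOV R4, 6  → R4 = 6
  DIV R5, R4  → R5 = 42 // 6 = 7
Final: R5 = 7

7


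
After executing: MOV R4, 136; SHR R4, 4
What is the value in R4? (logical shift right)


Register state trace:
  MOV R4, 136  → R4 = 136
  SHR R4, 4  → R4 = 136 >> 4 = 136 // 2^4 = 8
Final: R4 = 8

8


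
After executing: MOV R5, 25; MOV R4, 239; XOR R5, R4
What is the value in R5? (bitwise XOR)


Register state trace:
  MOV R5, 25  → R5 = 25 (0b00011001)
  MOV R4, 239  → R4 = 239 (0b11101111)
  XOR R5, R4  → R5 = 25 XOR 239 = 246 (0b11110110)
Final: R5 = 246

246


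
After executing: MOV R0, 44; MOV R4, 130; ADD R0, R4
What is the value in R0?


Register state trace:
  MOV R0, 44  → R0 = 44
  MOV R4, 130  → R4 = 130
  ADD R0, R4  → R0 = 44 + 130 = 174
Final: R0 = 174

174


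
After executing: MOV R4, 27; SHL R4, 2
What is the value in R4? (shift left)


Register state trace:
  MOV R4, 27  → R4 = 27
  SHL R4, 2  → R4 = 27 << 2 = 27 * 2^2 = 108
Final: R4 = 108

108


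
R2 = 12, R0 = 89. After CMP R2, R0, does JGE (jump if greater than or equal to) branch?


Trace:
  R2 = 12, R0 = 89
  CMP R2, R0  → compares 12 vs 89
  JGE checks: is 12 greater than or equal to 89?
  12 < 89, so condition is false
Branch taken: No

No


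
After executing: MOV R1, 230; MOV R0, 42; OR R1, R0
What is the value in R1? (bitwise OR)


Register state trace:
  MOV R1, 230  → R1 = 230 (0b11100110)
  MOV R0, 42  → R0 = 42 (0b00101010)
  OR R1, R0   → R1 = 230 OR 42 = 238 (0b11101110)
Final: R1 = 238

238


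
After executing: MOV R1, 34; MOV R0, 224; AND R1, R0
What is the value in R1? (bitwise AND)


Register state trace:
  MOV R1, 34  → R1 = 34 (0b00100010)
  MOV R0, 224  → R0 = 224 (0b11100000)
  AND R1, R0  → R1 = 34 AND 224 = 32 (0b00100000)
Final: R1 = 32

32


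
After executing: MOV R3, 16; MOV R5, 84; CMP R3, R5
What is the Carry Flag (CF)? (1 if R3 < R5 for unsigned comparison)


Register state trace:
  MOV R3, 16  → R3 = 16
  MOV R5, 84  → R5 = 84
  CMP R3, R5  → unsigned 16 - 84: borrow occurs
  16 < 84, so CF = 1
CF = 1

1


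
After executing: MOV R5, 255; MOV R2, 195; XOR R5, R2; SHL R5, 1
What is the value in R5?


Register state trace:
  MOV R5, 255  → R5 = 255 (0b11111111)
  MOV R2, 195  → R2 = 195 (0b11000011)
  XOR R5, R2  → R5 = 255 XOR 195 = 60 (0b00111100)
  SHL R5, 1  → R5 = 60 << 1 = 120
Final: R5 = 120

120


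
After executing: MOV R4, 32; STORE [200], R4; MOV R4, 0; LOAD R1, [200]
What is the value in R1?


Register and memory trace:
  MOV R4, 32  → R4 = 32
  STORE [200], R4  → mem[200] = 32
  MOV R4, 0  → R4 = 0
  LOAD R1, [200]  → R1 = mem[200] = 32
Final: R1 = 32

32


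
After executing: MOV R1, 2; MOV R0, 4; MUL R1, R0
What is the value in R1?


Register state trace:
  MOV R1, 2  → R1 = 2
  MOV R0, 4  → R0 = 4
  MUL R1, R0  → R1 = 2 * 4 = 8
Final: R1 = 8

8


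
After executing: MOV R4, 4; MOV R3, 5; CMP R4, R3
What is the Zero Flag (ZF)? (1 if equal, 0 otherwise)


Register state trace:
  MOV R4, 4  → R4 = 4
  MOV R3, 5  → R3 = 5
  CMP R4, R3  → computes 4 - 5 = -1
  Result is nonzero, so values are not equal
ZF = 0

0


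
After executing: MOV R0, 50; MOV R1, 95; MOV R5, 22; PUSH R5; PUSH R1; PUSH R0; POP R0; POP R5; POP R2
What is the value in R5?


Stack trace (top is rightmost):
  MOV R0, 50  → R0 = 50
  MOV R1, 95  → R1 = 95
  MOV R5, 22  → R5 = 22
  PUSH R5  → stack: [22]
  PUSH R1  → stack: [22, 95]
  PUSH R0  → stack: [22, 95, 50]
  POP R0  → R0 = 50, stack: [22, 95]
  POP R5  → R5 = 95, stack: [22]
  POP R2  → R2 = 22, stack: []
Final: R5 = 95

95


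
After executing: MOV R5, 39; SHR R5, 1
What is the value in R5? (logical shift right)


Register state trace:
  MOV R5, 39  → R5 = 39
  SHR R5, 1  → R5 = 39 >> 1 = 39 // 2^1 = 19
Final: R5 = 19

19


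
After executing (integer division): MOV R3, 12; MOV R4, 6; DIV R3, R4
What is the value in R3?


Register state trace:
  MOV R3, 12  → R3 = 12
  MOV R4, 6  → R4 = 6
  DIV R3, R4  → R3 = 12 // 6 = 2
Final: R3 = 2

2


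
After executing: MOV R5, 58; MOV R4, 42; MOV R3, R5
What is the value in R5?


Register state trace:
  MOV R5, 58  → R5 = 58
  MOV R4, 42  → R4 = 42
  MOV R3, R5  → R3 = 58
Final: R5 = 58

58


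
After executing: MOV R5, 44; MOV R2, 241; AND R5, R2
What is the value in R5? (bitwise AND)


Register state trace:
  MOV R5, 44  → R5 = 44 (0b00101100)
  MOV R2, 241  → R2 = 241 (0b11110001)
  AND R5, R2  → R5 = 44 AND 241 = 32 (0b00100000)
Final: R5 = 32

32


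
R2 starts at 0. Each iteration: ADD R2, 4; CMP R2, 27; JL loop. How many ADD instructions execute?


Loop trace (R2 starts at 0, target 27, step 4):
  ADD #1: R2 = 0 + 4 = 4  → 4 < 27, loop
  ADD #2: R2 = 4 + 4 = 8  → 8 < 27, loop
  ADD #3: R2 = 8 + 4 = 12  → 12 < 27, loop
  ADD #4: R2 = 12 + 4 = 16  → 16 < 27, loop
  ADD #5: R2 = 16 + 4 = 20  → 20 < 27, loop
  ADD #6: R2 = 20 + 4 = 24  → 24 < 27, loop
  ADD #7: R2 = 24 + 4 = 28  → 28 >= 27, exit
Total ADD instructions: 7

7


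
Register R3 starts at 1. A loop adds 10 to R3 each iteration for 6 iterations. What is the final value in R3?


Starting value: R3 = 1
  Iter 1: R3 = 1 + 10 = 11
  Iter 2: R3 = 11 + 10 = 21
  Iter 3: R3 = 21 + 10 = 31
  Iter 4: R3 = 31 + 10 = 41
  Iter 5: R3 = 41 + 10 = 51
  Iter 6: R3 = 51 + 10 = 61
Final: R3 = 61

61


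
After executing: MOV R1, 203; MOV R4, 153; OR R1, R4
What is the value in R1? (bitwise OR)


Register state trace:
  MOV R1, 203  → R1 = 203 (0b11001011)
  MOV R4, 153  → R4 = 153 (0b10011001)
  OR R1, R4   → R1 = 203 OR 153 = 219 (0b11011011)
Final: R1 = 219

219


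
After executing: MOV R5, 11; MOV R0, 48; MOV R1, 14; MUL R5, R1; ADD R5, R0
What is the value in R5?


Register state trace:
  MOV R5, 11  → R5 = 11
  MOV R0, 48  → R0 = 48
  MOV R1, 14  → R1 = 14
  MUL R5, R1  → R5 = 11 * 14 = 154
  ADD R5, R0  → R5 = 154 + 48 = 202
Final: R5 = 202

202


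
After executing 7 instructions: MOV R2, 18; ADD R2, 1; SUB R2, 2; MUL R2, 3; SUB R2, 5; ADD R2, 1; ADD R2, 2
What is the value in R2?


Register state trace:
  MOV R2, 18  → R2 = 18
  ADD R2, 1  → R2 = 18 + 1 = 19
  SUB R2, 2  → R2 = 19 - 2 = 17
  MUL R2, 3  → R2 = 17 * 3 = 51
  SUB R2, 5  → R2 = 51 - 5 = 46
  ADD R2, 1  → R2 = 46 + 1 = 47
  ADD R2, 2  → R2 = 47 + 2 = 49
Final: R2 = 49

49


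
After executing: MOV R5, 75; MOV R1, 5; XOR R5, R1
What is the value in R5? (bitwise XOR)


Register state trace:
  MOV R5, 75  → R5 = 75 (0b01001011)
  MOV R1, 5  → R1 = 5 (0b00000101)
  XOR R5, R1  → R5 = 75 XOR 5 = 78 (0b01001110)
Final: R5 = 78

78


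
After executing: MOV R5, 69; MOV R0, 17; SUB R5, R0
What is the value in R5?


Register state trace:
  MOV R5, 69  → R5 = 69
  MOV R0, 17  → R0 = 17
  SUB R5, R0  → R5 = 69 - 17 = 52
Final: R5 = 52

52


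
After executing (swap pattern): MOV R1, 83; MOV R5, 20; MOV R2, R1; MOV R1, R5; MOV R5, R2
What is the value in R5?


Register state trace (swap pattern):
  MOV R1, 83  → R1 = 83
  MOV R5, 20  → R5 = 20
  MOV R2, R1  → R2 = 83  (save R1)
  MOV R1, R5  → R1 = 20  (R1 gets R5's value)
  MOV R5, R2  → R5 = 83  (R5 gets saved value)
Final: R5 = 83

83


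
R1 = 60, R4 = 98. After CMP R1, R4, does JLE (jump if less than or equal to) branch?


Trace:
  R1 = 60, R4 = 98
  CMP R1, R4  → compares 60 vs 98
  JLE checks: is 60 less than or equal to 98?
  60 < 98, so condition is true
Branch taken: Yes

Yes


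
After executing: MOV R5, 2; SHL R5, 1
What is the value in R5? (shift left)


Register state trace:
  MOV R5, 2  → R5 = 2
  SHL R5, 1  → R5 = 2 << 1 = 2 * 2^1 = 4
Final: R5 = 4

4


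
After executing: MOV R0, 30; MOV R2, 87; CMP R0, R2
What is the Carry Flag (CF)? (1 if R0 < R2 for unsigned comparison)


Register state trace:
  MOV R0, 30  → R0 = 30
  MOV R2, 87  → R2 = 87
  CMP R0, R2  → unsigned 30 - 87: borrow occurs
  30 < 87, so CF = 1
CF = 1

1


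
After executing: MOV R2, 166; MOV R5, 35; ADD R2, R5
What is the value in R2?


Register state trace:
  MOV R2, 166  → R2 = 166
  MOV R5, 35  → R5 = 35
  ADD R2, R5  → R2 = 166 + 35 = 201
Final: R2 = 201

201


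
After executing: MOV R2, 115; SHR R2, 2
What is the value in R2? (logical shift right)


Register state trace:
  MOV R2, 115  → R2 = 115
  SHR R2, 2  → R2 = 115 >> 2 = 115 // 2^2 = 28
Final: R2 = 28

28


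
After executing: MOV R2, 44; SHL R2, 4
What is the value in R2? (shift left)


Register state trace:
  MOV R2, 44  → R2 = 44
  SHL R2, 4  → R2 = 44 << 4 = 44 * 2^4 = 704
Final: R2 = 704

704


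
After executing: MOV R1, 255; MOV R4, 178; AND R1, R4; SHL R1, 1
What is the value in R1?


Register state trace:
  MOV R1, 255  → R1 = 255 (0b11111111)
  MOV R4, 178  → R4 = 178 (0b10110010)
  AND R1, R4  → R1 = 255 AND 178 = 178 (0b10110010)
  SHL R1, 1  → R1 = 178 << 1 = 356
Final: R1 = 356

356


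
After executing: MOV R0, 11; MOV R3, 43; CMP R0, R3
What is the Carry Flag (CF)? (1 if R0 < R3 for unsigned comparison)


Register state trace:
  MOV R0, 11  → R0 = 11
  MOV R3, 43  → R3 = 43
  CMP R0, R3  → unsigned 11 - 43: borrow occurs
  11 < 43, so CF = 1
CF = 1

1


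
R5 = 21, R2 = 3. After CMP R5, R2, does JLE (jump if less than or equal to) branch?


Trace:
  R5 = 21, R2 = 3
  CMP R5, R2  → compares 21 vs 3
  JLE checks: is 21 less than or equal to 3?
  21 > 3, so condition is false
Branch taken: No

No


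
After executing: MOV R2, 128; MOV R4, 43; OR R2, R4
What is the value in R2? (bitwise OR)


Register state trace:
  MOV R2, 128  → R2 = 128 (0b10000000)
  MOV R4, 43  → R4 = 43 (0b00101011)
  OR R2, R4   → R2 = 128 OR 43 = 171 (0b10101011)
Final: R2 = 171

171


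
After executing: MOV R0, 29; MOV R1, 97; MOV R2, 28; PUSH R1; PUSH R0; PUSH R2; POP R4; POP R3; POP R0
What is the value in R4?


Stack trace (top is rightmost):
  MOV R0, 29  → R0 = 29
  MOV R1, 97  → R1 = 97
  MOV R2, 28  → R2 = 28
  PUSH R1  → stack: [97]
  PUSH R0  → stack: [97, 29]
  PUSH R2  → stack: [97, 29, 28]
  POP R4  → R4 = 28, stack: [97, 29]
  POP R3  → R3 = 29, stack: [97]
  POP R0  → R0 = 97, stack: []
Final: R4 = 28

28


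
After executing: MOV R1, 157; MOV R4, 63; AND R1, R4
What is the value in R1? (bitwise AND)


Register state trace:
  MOV R1, 157  → R1 = 157 (0b10011101)
  MOV R4, 63  → R4 = 63 (0b00111111)
  AND R1, R4  → R1 = 157 AND 63 = 29 (0b00011101)
Final: R1 = 29

29


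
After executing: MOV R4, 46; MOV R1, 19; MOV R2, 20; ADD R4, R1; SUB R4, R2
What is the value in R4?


Register state trace:
  MOV R4, 46  → R4 = 46
  MOV R1, 19  → R1 = 19
  MOV R2, 20  → R2 = 20
  ADD R4, R1  → R4 = 46 + 19 = 65
  SUB R4, R2  → R4 = 65 - 20 = 45
Final: R4 = 45

45


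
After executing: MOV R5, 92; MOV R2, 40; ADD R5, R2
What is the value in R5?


Register state trace:
  MOV R5, 92  → R5 = 92
  MOV R2, 40  → R2 = 40
  ADD R5, R2  → R5 = 92 + 40 = 132
Final: R5 = 132

132


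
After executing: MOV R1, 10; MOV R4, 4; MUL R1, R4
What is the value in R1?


Register state trace:
  MOV R1, 10  → R1 = 10
  MOV R4, 4  → R4 = 4
  MUL R1, R4  → R1 = 10 * 4 = 40
Final: R1 = 40

40


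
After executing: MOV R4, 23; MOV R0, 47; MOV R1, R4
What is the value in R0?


Register state trace:
  MOV R4, 23  → R4 = 23
  MOV R0, 47  → R0 = 47
  MOV R1, R4  → R1 = 23
Final: R0 = 47

47


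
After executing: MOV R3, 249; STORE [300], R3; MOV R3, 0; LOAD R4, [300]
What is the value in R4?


Register and memory trace:
  MOV R3, 249  → R3 = 249
  STORE [300], R3  → mem[300] = 249
  MOV R3, 0  → R3 = 0
  LOAD R4, [300]  → R4 = mem[300] = 249
Final: R4 = 249

249


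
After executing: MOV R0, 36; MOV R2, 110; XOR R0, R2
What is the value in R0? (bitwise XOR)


Register state trace:
  MOV R0, 36  → R0 = 36 (0b00100100)
  MOV R2, 110  → R2 = 110 (0b01101110)
  XOR R0, R2  → R0 = 36 XOR 110 = 74 (0b01001010)
Final: R0 = 74

74


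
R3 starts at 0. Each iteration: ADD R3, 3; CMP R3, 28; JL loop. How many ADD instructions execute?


Loop trace (R3 starts at 0, target 28, step 3):
  ADD #1: R3 = 0 + 3 = 3  → 3 < 28, loop
  ADD #2: R3 = 3 + 3 = 6  → 6 < 28, loop
  ADD #3: R3 = 6 + 3 = 9  → 9 < 28, loop
  ADD #4: R3 = 9 + 3 = 12  → 12 < 28, loop
  ADD #5: R3 = 12 + 3 = 15  → 15 < 28, loop
  ADD #6: R3 = 15 + 3 = 18  → 18 < 28, loop
  ADD #7: R3 = 18 + 3 = 21  → 21 < 28, loop
  ADD #8: R3 = 21 + 3 = 24  → 24 < 28, loop
  ADD #9: R3 = 24 + 3 = 27  → 27 < 28, loop
  ADD #10: R3 = 27 + 3 = 30  → 30 >= 28, exit
Total ADD instructions: 10

10


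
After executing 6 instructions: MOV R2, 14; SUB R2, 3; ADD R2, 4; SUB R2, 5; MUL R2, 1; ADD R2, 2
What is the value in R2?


Register state trace:
  MOV R2, 14  → R2 = 14
  SUB R2, 3  → R2 = 14 - 3 = 11
  ADD R2, 4  → R2 = 11 + 4 = 15
  SUB R2, 5  → R2 = 15 - 5 = 10
  MUL R2, 1  → R2 = 10 * 1 = 10
  ADD R2, 2  → R2 = 10 + 2 = 12
Final: R2 = 12

12


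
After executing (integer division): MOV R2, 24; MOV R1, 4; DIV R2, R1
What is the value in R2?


Register state trace:
  MOV R2, 24  → R2 = 24
  MOV R1, 4  → R1 = 4
  DIV R2, R1  → R2 = 24 // 4 = 6
Final: R2 = 6

6


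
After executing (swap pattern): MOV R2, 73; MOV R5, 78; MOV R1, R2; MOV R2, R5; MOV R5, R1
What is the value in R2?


Register state trace (swap pattern):
  MOV R2, 73  → R2 = 73
  MOV R5, 78  → R5 = 78
  MOV R1, R2  → R1 = 73  (save R2)
  MOV R2, R5  → R2 = 78  (R2 gets R5's value)
  MOV R5, R1  → R5 = 73  (R5 gets saved value)
Final: R2 = 78

78


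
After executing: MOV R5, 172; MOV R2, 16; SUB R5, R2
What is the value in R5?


Register state trace:
  MOV R5, 172  → R5 = 172
  MOV R2, 16  → R2 = 16
  SUB R5, R2  → R5 = 172 - 16 = 156
Final: R5 = 156

156


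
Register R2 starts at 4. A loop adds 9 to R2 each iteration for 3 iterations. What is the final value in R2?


Starting value: R2 = 4
  Iter 1: R2 = 4 + 9 = 13
  Iter 2: R2 = 13 + 9 = 22
  Iter 3: R2 = 22 + 9 = 31
Final: R2 = 31

31


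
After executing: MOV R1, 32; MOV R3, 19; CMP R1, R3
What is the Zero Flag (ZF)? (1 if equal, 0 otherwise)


Register state trace:
  MOV R1, 32  → R1 = 32
  MOV R3, 19  → R3 = 19
  CMP R1, R3  → computes 32 - 19 = 13
  Result is nonzero, so values are not equal
ZF = 0

0


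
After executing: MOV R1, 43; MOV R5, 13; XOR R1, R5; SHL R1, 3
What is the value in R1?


Register state trace:
  MOV R1, 43  → R1 = 43 (0b00101011)
  MOV R5, 13  → R5 = 13 (0b00001101)
  XOR R1, R5  → R1 = 43 XOR 13 = 38 (0b00100110)
  SHL R1, 3  → R1 = 38 << 3 = 304
Final: R1 = 304

304


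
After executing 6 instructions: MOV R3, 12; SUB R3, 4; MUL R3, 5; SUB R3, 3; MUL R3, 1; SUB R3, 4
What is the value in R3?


Register state trace:
  MOV R3, 12  → R3 = 12
  SUB R3, 4  → R3 = 12 - 4 = 8
  MUL R3, 5  → R3 = 8 * 5 = 40
  SUB R3, 3  → R3 = 40 - 3 = 37
  MUL R3, 1  → R3 = 37 * 1 = 37
  SUB R3, 4  → R3 = 37 - 4 = 33
Final: R3 = 33

33


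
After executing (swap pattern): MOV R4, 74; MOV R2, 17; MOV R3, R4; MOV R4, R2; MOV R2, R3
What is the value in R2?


Register state trace (swap pattern):
  MOV R4, 74  → R4 = 74
  MOV R2, 17  → R2 = 17
  MOV R3, R4  → R3 = 74  (save R4)
  MOV R4, R2  → R4 = 17  (R4 gets R2's value)
  MOV R2, R3  → R2 = 74  (R2 gets saved value)
Final: R2 = 74

74


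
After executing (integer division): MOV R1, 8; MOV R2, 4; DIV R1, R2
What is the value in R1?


Register state trace:
  MOV R1, 8  → R1 = 8
  MOV R2, 4  → R2 = 4
  DIV R1, R2  → R1 = 8 // 4 = 2
Final: R1 = 2

2


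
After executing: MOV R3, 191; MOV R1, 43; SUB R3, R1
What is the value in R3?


Register state trace:
  MOV R3, 191  → R3 = 191
  MOV R1, 43  → R1 = 43
  SUB R3, R1  → R3 = 191 - 43 = 148
Final: R3 = 148

148


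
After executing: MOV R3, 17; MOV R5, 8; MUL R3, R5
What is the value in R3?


Register state trace:
  MOV R3, 17  → R3 = 17
  MOV R5, 8  → R5 = 8
  MUL R3, R5  → R3 = 17 * 8 = 136
Final: R3 = 136

136


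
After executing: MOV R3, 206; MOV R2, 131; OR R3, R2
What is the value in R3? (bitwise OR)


Register state trace:
  MOV R3, 206  → R3 = 206 (0b11001110)
  MOV R2, 131  → R2 = 131 (0b10000011)
  OR R3, R2   → R3 = 206 OR 131 = 207 (0b11001111)
Final: R3 = 207

207


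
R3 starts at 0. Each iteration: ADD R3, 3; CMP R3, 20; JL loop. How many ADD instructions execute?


Loop trace (R3 starts at 0, target 20, step 3):
  ADD #1: R3 = 0 + 3 = 3  → 3 < 20, loop
  ADD #2: R3 = 3 + 3 = 6  → 6 < 20, loop
  ADD #3: R3 = 6 + 3 = 9  → 9 < 20, loop
  ADD #4: R3 = 9 + 3 = 12  → 12 < 20, loop
  ADD #5: R3 = 12 + 3 = 15  → 15 < 20, loop
  ADD #6: R3 = 15 + 3 = 18  → 18 < 20, loop
  ADD #7: R3 = 18 + 3 = 21  → 21 >= 20, exit
Total ADD instructions: 7

7


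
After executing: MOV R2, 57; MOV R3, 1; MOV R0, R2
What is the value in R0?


Register state trace:
  MOV R2, 57  → R2 = 57
  MOV R3, 1  → R3 = 1
  MOV R0, R2  → R0 = 57
Final: R0 = 57

57


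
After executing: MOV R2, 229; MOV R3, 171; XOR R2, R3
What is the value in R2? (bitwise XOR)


Register state trace:
  MOV R2, 229  → R2 = 229 (0b11100101)
  MOV R3, 171  → R3 = 171 (0b10101011)
  XOR R2, R3  → R2 = 229 XOR 171 = 78 (0b01001110)
Final: R2 = 78

78


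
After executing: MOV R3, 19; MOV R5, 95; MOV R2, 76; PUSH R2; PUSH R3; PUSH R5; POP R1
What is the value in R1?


Stack trace (top is rightmost):
  MOV R3, 19  → R3 = 19
  MOV R5, 95  → R5 = 95
  MOV R2, 76  → R2 = 76
  PUSH R2  → stack: [76]
  PUSH R3  → stack: [76, 19]
  PUSH R5  → stack: [76, 19, 95]
  POP R1  → R1 = 95, stack: [76, 19]
Final: R1 = 95

95


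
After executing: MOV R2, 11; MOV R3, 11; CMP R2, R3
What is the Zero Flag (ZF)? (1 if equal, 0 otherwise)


Register state trace:
  MOV R2, 11  → R2 = 11
  MOV R3, 11  → R3 = 11
  CMP R2, R3  → computes 11 - 11 = 0
  Result is zero, so values are equal
ZF = 1

1


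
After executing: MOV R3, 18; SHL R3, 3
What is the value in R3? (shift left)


Register state trace:
  MOV R3, 18  → R3 = 18
  SHL R3, 3  → R3 = 18 << 3 = 18 * 2^3 = 144
Final: R3 = 144

144


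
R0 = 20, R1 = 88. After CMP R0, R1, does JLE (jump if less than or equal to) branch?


Trace:
  R0 = 20, R1 = 88
  CMP R0, R1  → compares 20 vs 88
  JLE checks: is 20 less than or equal to 88?
  20 < 88, so condition is true
Branch taken: Yes

Yes


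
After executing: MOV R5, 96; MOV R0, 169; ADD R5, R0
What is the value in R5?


Register state trace:
  MOV R5, 96  → R5 = 96
  MOV R0, 169  → R0 = 169
  ADD R5, R0  → R5 = 96 + 169 = 265
Final: R5 = 265

265


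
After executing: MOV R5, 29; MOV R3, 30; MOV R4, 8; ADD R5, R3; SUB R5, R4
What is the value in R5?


Register state trace:
  MOV R5, 29  → R5 = 29
  MOV R3, 30  → R3 = 30
  MOV R4, 8  → R4 = 8
  ADD R5, R3  → R5 = 29 + 30 = 59
  SUB R5, R4  → R5 = 59 - 8 = 51
Final: R5 = 51

51


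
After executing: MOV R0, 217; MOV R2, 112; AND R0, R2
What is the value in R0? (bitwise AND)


Register state trace:
  MOV R0, 217  → R0 = 217 (0b11011001)
  MOV R2, 112  → R2 = 112 (0b01110000)
  AND R0, R2  → R0 = 217 AND 112 = 80 (0b01010000)
Final: R0 = 80

80


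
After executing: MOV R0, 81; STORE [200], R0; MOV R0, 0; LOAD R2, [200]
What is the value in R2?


Register and memory trace:
  MOV R0, 81  → R0 = 81
  STORE [200], R0  → mem[200] = 81
  MOV R0, 0  → R0 = 0
  LOAD R2, [200]  → R2 = mem[200] = 81
Final: R2 = 81

81


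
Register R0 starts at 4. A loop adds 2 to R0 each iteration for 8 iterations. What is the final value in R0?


Starting value: R0 = 4
  Iter 1: R0 = 4 + 2 = 6
  Iter 2: R0 = 6 + 2 = 8
  Iter 3: R0 = 8 + 2 = 10
  Iter 4: R0 = 10 + 2 = 12
  Iter 5: R0 = 12 + 2 = 14
  Iter 6: R0 = 14 + 2 = 16
  Iter 7: R0 = 16 + 2 = 18
  Iter 8: R0 = 18 + 2 = 20
Final: R0 = 20

20


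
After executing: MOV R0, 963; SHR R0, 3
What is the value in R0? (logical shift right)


Register state trace:
  MOV R0, 963  → R0 = 963
  SHR R0, 3  → R0 = 963 >> 3 = 963 // 2^3 = 120
Final: R0 = 120

120


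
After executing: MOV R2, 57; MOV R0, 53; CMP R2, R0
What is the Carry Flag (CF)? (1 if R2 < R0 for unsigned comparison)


Register state trace:
  MOV R2, 57  → R2 = 57
  MOV R0, 53  → R0 = 53
  CMP R2, R0  → unsigned 57 - 53: no borrow
  57 >= 53, so CF = 0
CF = 0

0


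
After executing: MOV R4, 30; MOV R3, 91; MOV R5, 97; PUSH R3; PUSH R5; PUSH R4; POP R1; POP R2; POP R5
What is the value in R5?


Stack trace (top is rightmost):
  MOV R4, 30  → R4 = 30
  MOV R3, 91  → R3 = 91
  MOV R5, 97  → R5 = 97
  PUSH R3  → stack: [91]
  PUSH R5  → stack: [91, 97]
  PUSH R4  → stack: [91, 97, 30]
  POP R1  → R1 = 30, stack: [91, 97]
  POP R2  → R2 = 97, stack: [91]
  POP R5  → R5 = 91, stack: []
Final: R5 = 91

91


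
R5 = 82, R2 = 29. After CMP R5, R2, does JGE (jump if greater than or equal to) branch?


Trace:
  R5 = 82, R2 = 29
  CMP R5, R2  → compares 82 vs 29
  JGE checks: is 82 greater than or equal to 29?
  82 > 29, so condition is true
Branch taken: Yes

Yes


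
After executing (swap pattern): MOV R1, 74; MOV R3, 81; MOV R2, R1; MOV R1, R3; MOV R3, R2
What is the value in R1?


Register state trace (swap pattern):
  MOV R1, 74  → R1 = 74
  MOV R3, 81  → R3 = 81
  MOV R2, R1  → R2 = 74  (save R1)
  MOV R1, R3  → R1 = 81  (R1 gets R3's value)
  MOV R3, R2  → R3 = 74  (R3 gets saved value)
Final: R1 = 81

81


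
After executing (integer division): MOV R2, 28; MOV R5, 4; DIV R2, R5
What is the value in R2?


Register state trace:
  MOV R2, 28  → R2 = 28
  MOV R5, 4  → R5 = 4
  DIV R2, R5  → R2 = 28 // 4 = 7
Final: R2 = 7

7


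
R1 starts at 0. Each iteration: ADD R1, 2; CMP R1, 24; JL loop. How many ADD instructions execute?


Loop trace (R1 starts at 0, target 24, step 2):
  ADD #1: R1 = 0 + 2 = 2  → 2 < 24, loop
  ADD #2: R1 = 2 + 2 = 4  → 4 < 24, loop
  ADD #3: R1 = 4 + 2 = 6  → 6 < 24, loop
  ADD #4: R1 = 6 + 2 = 8  → 8 < 24, loop
  ADD #5: R1 = 8 + 2 = 10  → 10 < 24, loop
  ADD #6: R1 = 10 + 2 = 12  → 12 < 24, loop
  ADD #7: R1 = 12 + 2 = 14  → 14 < 24, loop
  ADD #8: R1 = 14 + 2 = 16  → 16 < 24, loop
  ADD #9: R1 = 16 + 2 = 18  → 18 < 24, loop
  ADD #10: R1 = 18 + 2 = 20  → 20 < 24, loop
  ADD #11: R1 = 20 + 2 = 22  → 22 < 24, loop
  ADD #12: R1 = 22 + 2 = 24  → 24 >= 24, exit
Total ADD instructions: 12

12


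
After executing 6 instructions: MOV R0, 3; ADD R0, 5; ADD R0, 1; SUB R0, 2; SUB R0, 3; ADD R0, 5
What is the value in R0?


Register state trace:
  MOV R0, 3  → R0 = 3
  ADD R0, 5  → R0 = 3 + 5 = 8
  ADD R0, 1  → R0 = 8 + 1 = 9
  SUB R0, 2  → R0 = 9 - 2 = 7
  SUB R0, 3  → R0 = 7 - 3 = 4
  ADD R0, 5  → R0 = 4 + 5 = 9
Final: R0 = 9

9


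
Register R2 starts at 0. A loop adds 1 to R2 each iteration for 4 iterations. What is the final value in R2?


Starting value: R2 = 0
  Iter 1: R2 = 0 + 1 = 1
  Iter 2: R2 = 1 + 1 = 2
  Iter 3: R2 = 2 + 1 = 3
  Iter 4: R2 = 3 + 1 = 4
Final: R2 = 4

4


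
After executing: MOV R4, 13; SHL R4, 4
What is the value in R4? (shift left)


Register state trace:
  MOV R4, 13  → R4 = 13
  SHL R4, 4  → R4 = 13 << 4 = 13 * 2^4 = 208
Final: R4 = 208

208


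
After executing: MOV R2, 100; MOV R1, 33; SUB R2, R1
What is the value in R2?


Register state trace:
  MOV R2, 100  → R2 = 100
  MOV R1, 33  → R1 = 33
  SUB R2, R1  → R2 = 100 - 33 = 67
Final: R2 = 67

67


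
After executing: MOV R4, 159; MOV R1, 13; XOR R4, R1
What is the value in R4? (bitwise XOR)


Register state trace:
  MOV R4, 159  → R4 = 159 (0b10011111)
  MOV R1, 13  → R1 = 13 (0b00001101)
  XOR R4, R1  → R4 = 159 XOR 13 = 146 (0b10010010)
Final: R4 = 146

146


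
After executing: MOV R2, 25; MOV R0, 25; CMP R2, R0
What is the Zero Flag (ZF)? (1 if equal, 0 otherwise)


Register state trace:
  MOV R2, 25  → R2 = 25
  MOV R0, 25  → R0 = 25
  CMP R2, R0  → computes 25 - 25 = 0
  Result is zero, so values are equal
ZF = 1

1


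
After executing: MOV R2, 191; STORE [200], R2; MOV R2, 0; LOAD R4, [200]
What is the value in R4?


Register and memory trace:
  MOV R2, 191  → R2 = 191
  STORE [200], R2  → mem[200] = 191
  MOV R2, 0  → R2 = 0
  LOAD R4, [200]  → R4 = mem[200] = 191
Final: R4 = 191

191


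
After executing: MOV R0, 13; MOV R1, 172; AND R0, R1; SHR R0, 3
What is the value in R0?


Register state trace:
  MOV R0, 13  → R0 = 13 (0b00001101)
  MOV R1, 172  → R1 = 172 (0b10101100)
  AND R0, R1  → R0 = 13 AND 172 = 12 (0b00001100)
  SHR R0, 3  → R0 = 12 >> 3 = 1
Final: R0 = 1

1


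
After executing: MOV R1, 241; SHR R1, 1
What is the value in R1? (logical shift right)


Register state trace:
  MOV R1, 241  → R1 = 241
  SHR R1, 1  → R1 = 241 >> 1 = 241 // 2^1 = 120
Final: R1 = 120

120


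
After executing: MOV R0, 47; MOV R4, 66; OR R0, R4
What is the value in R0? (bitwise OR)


Register state trace:
  MOV R0, 47  → R0 = 47 (0b00101111)
  MOV R4, 66  → R4 = 66 (0b01000010)
  OR R0, R4   → R0 = 47 OR 66 = 111 (0b01101111)
Final: R0 = 111

111


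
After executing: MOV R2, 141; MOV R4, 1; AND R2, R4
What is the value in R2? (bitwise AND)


Register state trace:
  MOV R2, 141  → R2 = 141 (0b10001101)
  MOV R4, 1  → R4 = 1 (0b00000001)
  AND R2, R4  → R2 = 141 AND 1 = 1 (0b00000001)
Final: R2 = 1

1


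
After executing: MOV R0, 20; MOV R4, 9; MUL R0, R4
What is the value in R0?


Register state trace:
  MOV R0, 20  → R0 = 20
  MOV R4, 9  → R4 = 9
  MUL R0, R4  → R0 = 20 * 9 = 180
Final: R0 = 180

180


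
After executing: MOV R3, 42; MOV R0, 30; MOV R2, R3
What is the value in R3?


Register state trace:
  MOV R3, 42  → R3 = 42
  MOV R0, 30  → R0 = 30
  MOV R2, R3  → R2 = 42
Final: R3 = 42

42


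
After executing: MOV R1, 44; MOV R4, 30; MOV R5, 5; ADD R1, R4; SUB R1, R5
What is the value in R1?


Register state trace:
  MOV R1, 44  → R1 = 44
  MOV R4, 30  → R4 = 30
  MOV R5, 5  → R5 = 5
  ADD R1, R4  → R1 = 44 + 30 = 74
  SUB R1, R5  → R1 = 74 - 5 = 69
Final: R1 = 69

69


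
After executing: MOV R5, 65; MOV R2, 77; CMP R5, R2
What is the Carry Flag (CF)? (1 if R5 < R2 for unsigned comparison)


Register state trace:
  MOV R5, 65  → R5 = 65
  MOV R2, 77  → R2 = 77
  CMP R5, R2  → unsigned 65 - 77: borrow occurs
  65 < 77, so CF = 1
CF = 1

1


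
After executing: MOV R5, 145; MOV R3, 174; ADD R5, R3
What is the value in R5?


Register state trace:
  MOV R5, 145  → R5 = 145
  MOV R3, 174  → R3 = 174
  ADD R5, R3  → R5 = 145 + 174 = 319
Final: R5 = 319

319


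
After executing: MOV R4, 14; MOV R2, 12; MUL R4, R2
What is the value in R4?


Register state trace:
  MOV R4, 14  → R4 = 14
  MOV R2, 12  → R2 = 12
  MUL R4, R2  → R4 = 14 * 12 = 168
Final: R4 = 168

168


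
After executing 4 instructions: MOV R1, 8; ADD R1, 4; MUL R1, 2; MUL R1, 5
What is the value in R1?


Register state trace:
  MOV R1, 8  → R1 = 8
  ADD R1, 4  → R1 = 8 + 4 = 12
  MUL R1, 2  → R1 = 12 * 2 = 24
  MUL R1, 5  → R1 = 24 * 5 = 120
Final: R1 = 120

120


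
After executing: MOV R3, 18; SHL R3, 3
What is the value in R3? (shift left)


Register state trace:
  MOV R3, 18  → R3 = 18
  SHL R3, 3  → R3 = 18 << 3 = 18 * 2^3 = 144
Final: R3 = 144

144


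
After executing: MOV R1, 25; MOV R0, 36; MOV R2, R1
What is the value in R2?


Register state trace:
  MOV R1, 25  → R1 = 25
  MOV R0, 36  → R0 = 36
  MOV R2, R1  → R2 = 25
Final: R2 = 25

25


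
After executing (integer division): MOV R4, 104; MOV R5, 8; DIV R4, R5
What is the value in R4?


Register state trace:
  MOV R4, 104  → R4 = 104
  MOV R5, 8  → R5 = 8
  DIV R4, R5  → R4 = 104 // 8 = 13
Final: R4 = 13

13


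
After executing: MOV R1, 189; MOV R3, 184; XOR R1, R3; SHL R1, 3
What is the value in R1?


Register state trace:
  MOV R1, 189  → R1 = 189 (0b10111101)
  MOV R3, 184  → R3 = 184 (0b10111000)
  XOR R1, R3  → R1 = 189 XOR 184 = 5 (0b00000101)
  SHL R1, 3  → R1 = 5 << 3 = 40
Final: R1 = 40

40


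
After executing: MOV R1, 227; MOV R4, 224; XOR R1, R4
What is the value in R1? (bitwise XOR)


Register state trace:
  MOV R1, 227  → R1 = 227 (0b11100011)
  MOV R4, 224  → R4 = 224 (0b11100000)
  XOR R1, R4  → R1 = 227 XOR 224 = 3 (0b00000011)
Final: R1 = 3

3


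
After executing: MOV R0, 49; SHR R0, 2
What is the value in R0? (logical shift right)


Register state trace:
  MOV R0, 49  → R0 = 49
  SHR R0, 2  → R0 = 49 >> 2 = 49 // 2^2 = 12
Final: R0 = 12

12


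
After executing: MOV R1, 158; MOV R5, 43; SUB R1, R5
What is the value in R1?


Register state trace:
  MOV R1, 158  → R1 = 158
  MOV R5, 43  → R5 = 43
  SUB R1, R5  → R1 = 158 - 43 = 115
Final: R1 = 115

115


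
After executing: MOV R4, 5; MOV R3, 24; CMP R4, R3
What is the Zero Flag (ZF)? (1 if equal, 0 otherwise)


Register state trace:
  MOV R4, 5  → R4 = 5
  MOV R3, 24  → R3 = 24
  CMP R4, R3  → computes 5 - 24 = -19
  Result is nonzero, so values are not equal
ZF = 0

0


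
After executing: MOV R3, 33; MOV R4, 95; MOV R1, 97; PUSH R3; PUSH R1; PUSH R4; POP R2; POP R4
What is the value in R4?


Stack trace (top is rightmost):
  MOV R3, 33  → R3 = 33
  MOV R4, 95  → R4 = 95
  MOV R1, 97  → R1 = 97
  PUSH R3  → stack: [33]
  PUSH R1  → stack: [33, 97]
  PUSH R4  → stack: [33, 97, 95]
  POP R2  → R2 = 95, stack: [33, 97]
  POP R4  → R4 = 97, stack: [33]
Final: R4 = 97

97


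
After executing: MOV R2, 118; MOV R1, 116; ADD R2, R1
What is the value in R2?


Register state trace:
  MOV R2, 118  → R2 = 118
  MOV R1, 116  → R1 = 116
  ADD R2, R1  → R2 = 118 + 116 = 234
Final: R2 = 234

234


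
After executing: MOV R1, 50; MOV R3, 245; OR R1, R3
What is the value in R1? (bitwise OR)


Register state trace:
  MOV R1, 50  → R1 = 50 (0b00110010)
  MOV R3, 245  → R3 = 245 (0b11110101)
  OR R1, R3   → R1 = 50 OR 245 = 247 (0b11110111)
Final: R1 = 247

247
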